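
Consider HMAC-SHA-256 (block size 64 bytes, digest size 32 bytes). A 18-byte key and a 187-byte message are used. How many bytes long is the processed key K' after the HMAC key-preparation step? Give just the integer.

Key is 18 ≤ 64 bytes, zero-padded: |K'| = 64.

64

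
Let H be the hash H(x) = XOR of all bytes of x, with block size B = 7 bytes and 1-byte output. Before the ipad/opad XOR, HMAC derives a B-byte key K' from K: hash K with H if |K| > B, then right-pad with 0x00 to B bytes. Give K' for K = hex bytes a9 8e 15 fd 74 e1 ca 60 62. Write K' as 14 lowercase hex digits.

92000000000000

|K| = 9 > B = 7, so first hash the key.
H(K): XOR a9⊕8e⊕15⊕fd⊕74⊕e1⊕ca⊕60⊕62 = 92.
Zero-pad H(K) = 92 to 7 bytes: K' = 92 00 00 00 00 00 00.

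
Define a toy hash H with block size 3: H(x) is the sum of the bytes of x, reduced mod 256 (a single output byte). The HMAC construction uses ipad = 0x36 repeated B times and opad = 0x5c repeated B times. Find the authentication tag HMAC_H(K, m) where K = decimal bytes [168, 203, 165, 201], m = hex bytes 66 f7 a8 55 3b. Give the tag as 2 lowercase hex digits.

Key decimal bytes [168, 203, 165, 201] = a8 cb a5 c9 is 4 bytes > B = 3, so hash it first: H(key) = e1, then zero-pad to 3 bytes: K' = e1 00 00.
K' ⊕ ipad = d7 36 36.  K' ⊕ opad = bd 5c 5c.
Inner input = (K'⊕ipad) ∥ m = d7 36 36 ∥ 66 f7 a8 55 3b.
Inner hash: sum = 215+54+54+102+247+168+85+59 = 984; mod 256 = 216 → d8.
Outer input = (K'⊕opad) ∥ inner = bd 5c 5c ∥ d8.
Outer hash (tag): sum = 189+92+92+216 = 589; mod 256 = 77 → 4d.

4d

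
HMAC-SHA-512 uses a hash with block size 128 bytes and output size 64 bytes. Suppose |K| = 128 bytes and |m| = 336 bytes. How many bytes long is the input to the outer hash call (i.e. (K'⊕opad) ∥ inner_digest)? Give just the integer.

Key is 128 ≤ 128 bytes, zero-padded: |K'| = 128.
Outer input = (K'⊕opad) ∥ H(inner) → 128 + 64 = 192 bytes.

192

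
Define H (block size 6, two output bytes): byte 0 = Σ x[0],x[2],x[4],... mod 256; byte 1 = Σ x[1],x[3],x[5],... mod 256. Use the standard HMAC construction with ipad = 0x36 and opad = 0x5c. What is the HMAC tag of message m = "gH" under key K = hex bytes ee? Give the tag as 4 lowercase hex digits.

Key hex bytes ee is 1 byte ≤ B = 6; zero-pad to 6 bytes: K' = ee 00 00 00 00 00.
K' ⊕ ipad = d8 36 36 36 36 36.  K' ⊕ opad = b2 5c 5c 5c 5c 5c.
Inner input = (K'⊕ipad) ∥ m = d8 36 36 36 36 36 ∥ 67 48.
Inner hash: even-index sum = 427 mod 256 = 171; odd-index sum = 234 mod 256 = 234 → ab ea.
Outer input = (K'⊕opad) ∥ inner = b2 5c 5c 5c 5c 5c ∥ ab ea.
Outer hash (tag): even-index sum = 533 mod 256 = 21; odd-index sum = 510 mod 256 = 254 → 15 fe.

15fe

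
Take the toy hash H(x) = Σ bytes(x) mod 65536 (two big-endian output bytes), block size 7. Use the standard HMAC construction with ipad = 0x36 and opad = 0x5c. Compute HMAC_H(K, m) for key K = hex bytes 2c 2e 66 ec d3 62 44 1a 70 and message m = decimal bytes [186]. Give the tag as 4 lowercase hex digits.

Key hex bytes 2c 2e 66 ec d3 62 44 1a 70 is 9 bytes > B = 7, so hash it first: H(key) = 03 af, then zero-pad to 7 bytes: K' = 03 af 00 00 00 00 00.
K' ⊕ ipad = 35 99 36 36 36 36 36.  K' ⊕ opad = 5f f3 5c 5c 5c 5c 5c.
Inner input = (K'⊕ipad) ∥ m = 35 99 36 36 36 36 36 ∥ ba.
Inner hash: sum = 53+153+54+54+54+54+54+186 = 662 → 02 96.
Outer input = (K'⊕opad) ∥ inner = 5f f3 5c 5c 5c 5c 5c ∥ 02 96.
Outer hash (tag): sum = 95+243+92+92+92+92+92+2+150 = 950 → 03 b6.

03b6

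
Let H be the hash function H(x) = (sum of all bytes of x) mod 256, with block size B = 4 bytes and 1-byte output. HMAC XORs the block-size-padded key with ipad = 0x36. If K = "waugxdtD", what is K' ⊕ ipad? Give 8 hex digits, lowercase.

7e363636

Key "waugxdtD" = 77 61 75 67 78 64 74 44 is 8 bytes > B = 4, so hash it first: H(key) = 48, then zero-pad to 4 bytes: K' = 48 00 00 00.
XOR each byte with 0x36: 48⊕36=7e, 00⊕36=36, 00⊕36=36, 00⊕36=36.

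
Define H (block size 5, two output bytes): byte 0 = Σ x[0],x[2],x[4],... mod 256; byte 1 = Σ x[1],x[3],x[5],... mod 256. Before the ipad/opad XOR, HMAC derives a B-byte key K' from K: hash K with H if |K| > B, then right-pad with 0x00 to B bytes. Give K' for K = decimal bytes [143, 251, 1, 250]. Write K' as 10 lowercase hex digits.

8ffb01fa00

Key decimal bytes [143, 251, 1, 250] = 8f fb 01 fa is 4 bytes ≤ B = 5; zero-pad to 5 bytes: K' = 8f fb 01 fa 00.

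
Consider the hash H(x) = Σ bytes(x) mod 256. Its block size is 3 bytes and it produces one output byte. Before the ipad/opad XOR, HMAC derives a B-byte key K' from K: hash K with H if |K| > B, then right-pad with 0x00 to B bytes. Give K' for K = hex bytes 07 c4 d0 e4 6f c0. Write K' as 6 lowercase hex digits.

ae0000

|K| = 6 > B = 3, so first hash the key.
H(K): sum = 7+196+208+228+111+192 = 942; mod 256 = 174 → ae.
Zero-pad H(K) = ae to 3 bytes: K' = ae 00 00.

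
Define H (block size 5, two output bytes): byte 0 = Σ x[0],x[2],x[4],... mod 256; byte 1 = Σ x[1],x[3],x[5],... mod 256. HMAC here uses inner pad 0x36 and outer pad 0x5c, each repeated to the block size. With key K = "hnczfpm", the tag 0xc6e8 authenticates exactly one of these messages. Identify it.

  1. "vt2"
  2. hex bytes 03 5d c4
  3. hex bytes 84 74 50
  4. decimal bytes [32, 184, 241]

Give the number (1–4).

Key "hnczfpm" = 68 6e 63 7a 66 70 6d is 7 bytes > B = 5, so hash it first: H(key) = 9e 58, then zero-pad to 5 bytes: K' = 9e 58 00 00 00.
K' ⊕ ipad = a8 6e 36 36 36; K' ⊕ opad = c2 04 5c 5c 5c.
m1: inner = H(a8 6e 36 36 36 76 74 32) = 88 4c; tag = H(c2 04 5c 5c 5c 88 4c) = c6e8 ← matches
m2: inner = H(a8 6e 36 36 36 03 5d c4) = 71 6b; tag = H(c2 04 5c 5c 5c 71 6b) = e5d1
m3: inner = H(a8 6e 36 36 36 84 74 50) = 88 78; tag = H(c2 04 5c 5c 5c 88 78) = f2e8
m4: inner = H(a8 6e 36 36 36 20 b8 f1) = cc b5; tag = H(c2 04 5c 5c 5c cc b5) = 2f2c

1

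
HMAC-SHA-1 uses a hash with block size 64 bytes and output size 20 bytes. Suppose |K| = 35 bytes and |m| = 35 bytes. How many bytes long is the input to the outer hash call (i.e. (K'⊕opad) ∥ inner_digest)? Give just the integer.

Key is 35 ≤ 64 bytes, zero-padded: |K'| = 64.
Outer input = (K'⊕opad) ∥ H(inner) → 64 + 20 = 84 bytes.

84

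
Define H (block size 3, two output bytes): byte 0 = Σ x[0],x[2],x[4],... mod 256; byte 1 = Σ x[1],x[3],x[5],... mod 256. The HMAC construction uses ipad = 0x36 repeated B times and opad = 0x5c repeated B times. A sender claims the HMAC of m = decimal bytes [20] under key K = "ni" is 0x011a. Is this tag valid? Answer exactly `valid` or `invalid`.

invalid

Key "ni" = 6e 69 is 2 bytes ≤ B = 3; zero-pad to 3 bytes: K' = 6e 69 00.
K' ⊕ ipad = 58 5f 36; K' ⊕ opad = 32 35 5c.
Inner hash: even-index sum = 142 mod 256 = 142; odd-index sum = 115 mod 256 = 115 → 8e 73.
Outer hash (recomputed tag): even-index sum = 257 mod 256 = 1; odd-index sum = 195 mod 256 = 195 → 01 c3.
Recomputed tag = 01c3; claimed = 011a → mismatch.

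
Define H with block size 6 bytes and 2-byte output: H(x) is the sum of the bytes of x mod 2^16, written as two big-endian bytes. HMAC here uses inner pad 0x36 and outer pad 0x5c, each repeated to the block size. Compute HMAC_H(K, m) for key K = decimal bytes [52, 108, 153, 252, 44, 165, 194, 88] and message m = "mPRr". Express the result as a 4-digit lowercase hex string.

Key decimal bytes [52, 108, 153, 252, 44, 165, 194, 88] = 34 6c 99 fc 2c a5 c2 58 is 8 bytes > B = 6, so hash it first: H(key) = 04 20, then zero-pad to 6 bytes: K' = 04 20 00 00 00 00.
K' ⊕ ipad = 32 16 36 36 36 36.  K' ⊕ opad = 58 7c 5c 5c 5c 5c.
Inner input = (K'⊕ipad) ∥ m = 32 16 36 36 36 36 ∥ 6d 50 52 72.
Inner hash: sum = 50+22+54+54+54+54+109+80+82+114 = 673 → 02 a1.
Outer input = (K'⊕opad) ∥ inner = 58 7c 5c 5c 5c 5c ∥ 02 a1.
Outer hash (tag): sum = 88+124+92+92+92+92+2+161 = 743 → 02 e7.

02e7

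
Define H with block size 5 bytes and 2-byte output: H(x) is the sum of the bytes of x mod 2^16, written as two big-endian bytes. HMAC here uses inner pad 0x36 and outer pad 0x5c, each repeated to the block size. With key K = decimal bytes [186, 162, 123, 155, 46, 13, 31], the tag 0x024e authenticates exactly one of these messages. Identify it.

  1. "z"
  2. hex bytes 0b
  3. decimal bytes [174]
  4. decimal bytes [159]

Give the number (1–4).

Key decimal bytes [186, 162, 123, 155, 46, 13, 31] = ba a2 7b 9b 2e 0d 1f is 7 bytes > B = 5, so hash it first: H(key) = 02 cc, then zero-pad to 5 bytes: K' = 02 cc 00 00 00.
K' ⊕ ipad = 34 fa 36 36 36; K' ⊕ opad = 5e 90 5c 5c 5c.
m1: inner = H(34 fa 36 36 36 7a) = 02 4a; tag = H(5e 90 5c 5c 5c 02 4a) = 024e ← matches
m2: inner = H(34 fa 36 36 36 0b) = 01 db; tag = H(5e 90 5c 5c 5c 01 db) = 02de
m3: inner = H(34 fa 36 36 36 ae) = 02 7e; tag = H(5e 90 5c 5c 5c 02 7e) = 0282
m4: inner = H(34 fa 36 36 36 9f) = 02 6f; tag = H(5e 90 5c 5c 5c 02 6f) = 0273

1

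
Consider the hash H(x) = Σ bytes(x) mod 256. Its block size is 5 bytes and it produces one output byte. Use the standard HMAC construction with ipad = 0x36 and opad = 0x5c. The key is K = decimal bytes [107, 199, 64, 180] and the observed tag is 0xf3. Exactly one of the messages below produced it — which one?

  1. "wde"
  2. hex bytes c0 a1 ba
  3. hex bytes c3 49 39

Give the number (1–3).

3

Key decimal bytes [107, 199, 64, 180] = 6b c7 40 b4 is 4 bytes ≤ B = 5; zero-pad to 5 bytes: K' = 6b c7 40 b4 00.
K' ⊕ ipad = 5d f1 76 82 36; K' ⊕ opad = 37 9b 1c e8 5c.
m1: inner = H(5d f1 76 82 36 77 64 65) = bc; tag = H(37 9b 1c e8 5c bc) = ee
m2: inner = H(5d f1 76 82 36 c0 a1 ba) = 97; tag = H(37 9b 1c e8 5c 97) = c9
m3: inner = H(5d f1 76 82 36 c3 49 39) = c1; tag = H(37 9b 1c e8 5c c1) = f3 ← matches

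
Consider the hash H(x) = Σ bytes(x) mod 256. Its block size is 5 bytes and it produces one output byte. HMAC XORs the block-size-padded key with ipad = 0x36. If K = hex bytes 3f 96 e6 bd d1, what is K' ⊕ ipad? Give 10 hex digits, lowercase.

09a0d08be7

Key hex bytes 3f 96 e6 bd d1 is exactly B = 5 bytes: K' = 3f 96 e6 bd d1.
XOR each byte with 0x36: 3f⊕36=09, 96⊕36=a0, e6⊕36=d0, bd⊕36=8b, d1⊕36=e7.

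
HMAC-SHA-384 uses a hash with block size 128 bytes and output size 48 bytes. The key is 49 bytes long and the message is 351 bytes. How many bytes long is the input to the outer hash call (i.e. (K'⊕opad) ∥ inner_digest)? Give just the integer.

Key is 49 ≤ 128 bytes, zero-padded: |K'| = 128.
Outer input = (K'⊕opad) ∥ H(inner) → 128 + 48 = 176 bytes.

176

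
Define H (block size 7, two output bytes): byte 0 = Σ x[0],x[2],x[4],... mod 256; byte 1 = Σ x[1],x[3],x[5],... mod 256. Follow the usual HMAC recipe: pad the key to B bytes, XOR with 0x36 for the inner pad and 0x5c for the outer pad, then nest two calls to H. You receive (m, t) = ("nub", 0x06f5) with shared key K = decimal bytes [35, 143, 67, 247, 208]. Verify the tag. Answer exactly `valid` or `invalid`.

Key decimal bytes [35, 143, 67, 247, 208] = 23 8f 43 f7 d0 is 5 bytes ≤ B = 7; zero-pad to 7 bytes: K' = 23 8f 43 f7 d0 00 00.
K' ⊕ ipad = 15 b9 75 c1 e6 36 36; K' ⊕ opad = 7f d3 1f ab 8c 5c 5c.
Inner hash: even-index sum = 539 mod 256 = 27; odd-index sum = 640 mod 256 = 128 → 1b 80.
Outer hash (recomputed tag): even-index sum = 518 mod 256 = 6; odd-index sum = 501 mod 256 = 245 → 06 f5.
Recomputed tag = 06f5; claimed = 06f5 → match.

valid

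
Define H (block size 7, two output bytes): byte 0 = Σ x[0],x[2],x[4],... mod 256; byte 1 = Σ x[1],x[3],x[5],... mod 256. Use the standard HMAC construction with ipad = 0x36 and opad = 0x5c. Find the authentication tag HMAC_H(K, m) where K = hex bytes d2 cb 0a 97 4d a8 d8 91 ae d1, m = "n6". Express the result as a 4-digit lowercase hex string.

Key hex bytes d2 cb 0a 97 4d a8 d8 91 ae d1 is 10 bytes > B = 7, so hash it first: H(key) = af 6c, then zero-pad to 7 bytes: K' = af 6c 00 00 00 00 00.
K' ⊕ ipad = 99 5a 36 36 36 36 36.  K' ⊕ opad = f3 30 5c 5c 5c 5c 5c.
Inner input = (K'⊕ipad) ∥ m = 99 5a 36 36 36 36 36 ∥ 6e 36.
Inner hash: even-index sum = 369 mod 256 = 113; odd-index sum = 308 mod 256 = 52 → 71 34.
Outer input = (K'⊕opad) ∥ inner = f3 30 5c 5c 5c 5c 5c ∥ 71 34.
Outer hash (tag): even-index sum = 571 mod 256 = 59; odd-index sum = 345 mod 256 = 89 → 3b 59.

3b59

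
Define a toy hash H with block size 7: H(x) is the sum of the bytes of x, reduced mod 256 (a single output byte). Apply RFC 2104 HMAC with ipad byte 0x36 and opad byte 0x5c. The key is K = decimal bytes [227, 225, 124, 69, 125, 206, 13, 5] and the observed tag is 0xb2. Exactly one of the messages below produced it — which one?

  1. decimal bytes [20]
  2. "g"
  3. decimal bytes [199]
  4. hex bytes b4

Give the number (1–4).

4

Key decimal bytes [227, 225, 124, 69, 125, 206, 13, 5] = e3 e1 7c 45 7d ce 0d 05 is 8 bytes > B = 7, so hash it first: H(key) = e2, then zero-pad to 7 bytes: K' = e2 00 00 00 00 00 00.
K' ⊕ ipad = d4 36 36 36 36 36 36; K' ⊕ opad = be 5c 5c 5c 5c 5c 5c.
m1: inner = H(d4 36 36 36 36 36 36 14) = 2c; tag = H(be 5c 5c 5c 5c 5c 5c 2c) = 12
m2: inner = H(d4 36 36 36 36 36 36 67) = 7f; tag = H(be 5c 5c 5c 5c 5c 5c 7f) = 65
m3: inner = H(d4 36 36 36 36 36 36 c7) = df; tag = H(be 5c 5c 5c 5c 5c 5c df) = c5
m4: inner = H(d4 36 36 36 36 36 36 b4) = cc; tag = H(be 5c 5c 5c 5c 5c 5c cc) = b2 ← matches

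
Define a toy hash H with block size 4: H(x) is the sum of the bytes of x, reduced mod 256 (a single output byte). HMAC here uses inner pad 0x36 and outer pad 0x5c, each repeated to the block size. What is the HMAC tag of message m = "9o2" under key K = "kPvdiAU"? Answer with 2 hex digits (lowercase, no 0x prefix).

Key "kPvdiAU" = 6b 50 76 64 69 41 55 is 7 bytes > B = 4, so hash it first: H(key) = 94, then zero-pad to 4 bytes: K' = 94 00 00 00.
K' ⊕ ipad = a2 36 36 36.  K' ⊕ opad = c8 5c 5c 5c.
Inner input = (K'⊕ipad) ∥ m = a2 36 36 36 ∥ 39 6f 32.
Inner hash: sum = 162+54+54+54+57+111+50 = 542; mod 256 = 30 → 1e.
Outer input = (K'⊕opad) ∥ inner = c8 5c 5c 5c ∥ 1e.
Outer hash (tag): sum = 200+92+92+92+30 = 506; mod 256 = 250 → fa.

fa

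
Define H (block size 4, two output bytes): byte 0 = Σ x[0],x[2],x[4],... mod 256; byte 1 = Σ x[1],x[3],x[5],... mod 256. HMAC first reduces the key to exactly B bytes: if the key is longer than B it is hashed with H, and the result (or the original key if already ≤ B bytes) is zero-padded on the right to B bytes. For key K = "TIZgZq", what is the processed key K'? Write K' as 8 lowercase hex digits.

|K| = 6 > B = 4, so first hash the key.
H(K): even-index sum = 264 mod 256 = 8; odd-index sum = 289 mod 256 = 33 → 08 21.
Zero-pad H(K) = 08 21 to 4 bytes: K' = 08 21 00 00.

08210000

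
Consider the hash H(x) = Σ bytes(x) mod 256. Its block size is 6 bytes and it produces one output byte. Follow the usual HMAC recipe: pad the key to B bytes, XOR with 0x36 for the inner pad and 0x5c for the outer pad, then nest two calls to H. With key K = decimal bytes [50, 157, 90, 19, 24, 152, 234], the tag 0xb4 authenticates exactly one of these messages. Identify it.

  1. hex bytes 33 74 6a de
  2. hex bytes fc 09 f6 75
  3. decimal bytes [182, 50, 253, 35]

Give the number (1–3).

Key decimal bytes [50, 157, 90, 19, 24, 152, 234] = 32 9d 5a 13 18 98 ea is 7 bytes > B = 6, so hash it first: H(key) = d6, then zero-pad to 6 bytes: K' = d6 00 00 00 00 00.
K' ⊕ ipad = e0 36 36 36 36 36; K' ⊕ opad = 8a 5c 5c 5c 5c 5c.
m1: inner = H(e0 36 36 36 36 36 33 74 6a de) = dd; tag = H(8a 5c 5c 5c 5c 5c dd) = 33
m2: inner = H(e0 36 36 36 36 36 fc 09 f6 75) = 5e; tag = H(8a 5c 5c 5c 5c 5c 5e) = b4 ← matches
m3: inner = H(e0 36 36 36 36 36 b6 32 fd 23) = f6; tag = H(8a 5c 5c 5c 5c 5c f6) = 4c

2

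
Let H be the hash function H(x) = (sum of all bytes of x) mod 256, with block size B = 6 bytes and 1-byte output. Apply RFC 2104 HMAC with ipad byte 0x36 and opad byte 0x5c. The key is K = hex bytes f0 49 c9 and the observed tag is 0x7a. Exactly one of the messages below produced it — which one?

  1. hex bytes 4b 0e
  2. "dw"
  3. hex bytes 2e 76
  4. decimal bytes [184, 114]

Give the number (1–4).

Key hex bytes f0 49 c9 is 3 bytes ≤ B = 6; zero-pad to 6 bytes: K' = f0 49 c9 00 00 00.
K' ⊕ ipad = c6 7f ff 36 36 36; K' ⊕ opad = ac 15 95 5c 5c 5c.
m1: inner = H(c6 7f ff 36 36 36 4b 0e) = 3f; tag = H(ac 15 95 5c 5c 5c 3f) = a9
m2: inner = H(c6 7f ff 36 36 36 64 77) = c1; tag = H(ac 15 95 5c 5c 5c c1) = 2b
m3: inner = H(c6 7f ff 36 36 36 2e 76) = 8a; tag = H(ac 15 95 5c 5c 5c 8a) = f4
m4: inner = H(c6 7f ff 36 36 36 b8 72) = 10; tag = H(ac 15 95 5c 5c 5c 10) = 7a ← matches

4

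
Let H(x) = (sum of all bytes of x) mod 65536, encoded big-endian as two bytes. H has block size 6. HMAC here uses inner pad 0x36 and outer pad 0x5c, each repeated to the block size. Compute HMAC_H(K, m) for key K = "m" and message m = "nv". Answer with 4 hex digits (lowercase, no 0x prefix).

024c

Key "m" = 6d is 1 byte ≤ B = 6; zero-pad to 6 bytes: K' = 6d 00 00 00 00 00.
K' ⊕ ipad = 5b 36 36 36 36 36.  K' ⊕ opad = 31 5c 5c 5c 5c 5c.
Inner input = (K'⊕ipad) ∥ m = 5b 36 36 36 36 36 ∥ 6e 76.
Inner hash: sum = 91+54+54+54+54+54+110+118 = 589 → 02 4d.
Outer input = (K'⊕opad) ∥ inner = 31 5c 5c 5c 5c 5c ∥ 02 4d.
Outer hash (tag): sum = 49+92+92+92+92+92+2+77 = 588 → 02 4c.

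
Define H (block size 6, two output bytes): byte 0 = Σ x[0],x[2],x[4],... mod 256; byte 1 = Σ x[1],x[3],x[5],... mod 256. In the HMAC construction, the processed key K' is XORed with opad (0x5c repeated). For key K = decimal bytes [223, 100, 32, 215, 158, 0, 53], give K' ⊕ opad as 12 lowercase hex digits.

Key decimal bytes [223, 100, 32, 215, 158, 0, 53] = df 64 20 d7 9e 00 35 is 7 bytes > B = 6, so hash it first: H(key) = d2 3b, then zero-pad to 6 bytes: K' = d2 3b 00 00 00 00.
XOR each byte with 0x5c: d2⊕5c=8e, 3b⊕5c=67, 00⊕5c=5c, 00⊕5c=5c, 00⊕5c=5c, 00⊕5c=5c.

8e675c5c5c5c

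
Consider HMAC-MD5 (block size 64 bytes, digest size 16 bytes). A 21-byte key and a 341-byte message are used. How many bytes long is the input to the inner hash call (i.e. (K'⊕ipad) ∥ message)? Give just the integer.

Key is 21 ≤ 64 bytes, zero-padded: |K'| = 64.
Inner input = (K'⊕ipad) ∥ m → 64 + 341 = 405 bytes.

405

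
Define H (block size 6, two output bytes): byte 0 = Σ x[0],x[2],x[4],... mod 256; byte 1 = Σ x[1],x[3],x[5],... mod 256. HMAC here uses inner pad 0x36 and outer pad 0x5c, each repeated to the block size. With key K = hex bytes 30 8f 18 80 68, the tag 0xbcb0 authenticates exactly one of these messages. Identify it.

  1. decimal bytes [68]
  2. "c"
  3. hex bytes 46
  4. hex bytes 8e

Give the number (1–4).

3

Key hex bytes 30 8f 18 80 68 is 5 bytes ≤ B = 6; zero-pad to 6 bytes: K' = 30 8f 18 80 68 00.
K' ⊕ ipad = 06 b9 2e b6 5e 36; K' ⊕ opad = 6c d3 44 dc 34 5c.
m1: inner = H(06 b9 2e b6 5e 36 44) = d6 a5; tag = H(6c d3 44 dc 34 5c d6 a5) = bab0
m2: inner = H(06 b9 2e b6 5e 36 63) = f5 a5; tag = H(6c d3 44 dc 34 5c f5 a5) = d9b0
m3: inner = H(06 b9 2e b6 5e 36 46) = d8 a5; tag = H(6c d3 44 dc 34 5c d8 a5) = bcb0 ← matches
m4: inner = H(06 b9 2e b6 5e 36 8e) = 20 a5; tag = H(6c d3 44 dc 34 5c 20 a5) = 04b0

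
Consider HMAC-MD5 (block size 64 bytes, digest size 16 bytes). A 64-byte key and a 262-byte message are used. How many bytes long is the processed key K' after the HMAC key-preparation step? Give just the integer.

64

Key is 64 ≤ 64 bytes, zero-padded: |K'| = 64.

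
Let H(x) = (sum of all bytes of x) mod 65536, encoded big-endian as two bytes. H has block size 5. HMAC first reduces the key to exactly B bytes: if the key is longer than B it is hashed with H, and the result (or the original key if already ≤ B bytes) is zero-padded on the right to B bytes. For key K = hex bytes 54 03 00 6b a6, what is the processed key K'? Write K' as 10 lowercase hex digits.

Key hex bytes 54 03 00 6b a6 is exactly B = 5 bytes: K' = 54 03 00 6b a6.

5403006ba6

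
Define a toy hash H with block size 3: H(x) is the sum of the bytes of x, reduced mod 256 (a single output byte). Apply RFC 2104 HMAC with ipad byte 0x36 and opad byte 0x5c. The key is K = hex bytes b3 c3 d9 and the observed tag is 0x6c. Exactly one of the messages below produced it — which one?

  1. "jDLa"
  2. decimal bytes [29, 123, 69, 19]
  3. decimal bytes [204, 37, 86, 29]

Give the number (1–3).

Key hex bytes b3 c3 d9 is exactly B = 3 bytes: K' = b3 c3 d9.
K' ⊕ ipad = 85 f5 ef; K' ⊕ opad = ef 9f 85.
m1: inner = H(85 f5 ef 6a 44 4c 61) = c4; tag = H(ef 9f 85 c4) = d7
m2: inner = H(85 f5 ef 1d 7b 45 13) = 59; tag = H(ef 9f 85 59) = 6c ← matches
m3: inner = H(85 f5 ef cc 25 56 1d) = cd; tag = H(ef 9f 85 cd) = e0

2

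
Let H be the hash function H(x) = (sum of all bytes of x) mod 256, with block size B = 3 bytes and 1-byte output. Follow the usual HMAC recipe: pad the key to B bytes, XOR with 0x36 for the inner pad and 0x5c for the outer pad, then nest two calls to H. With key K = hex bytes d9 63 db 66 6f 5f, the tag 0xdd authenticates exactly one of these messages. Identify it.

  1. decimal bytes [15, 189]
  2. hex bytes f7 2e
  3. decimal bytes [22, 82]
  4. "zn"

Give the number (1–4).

Key hex bytes d9 63 db 66 6f 5f is 6 bytes > B = 3, so hash it first: H(key) = 4b, then zero-pad to 3 bytes: K' = 4b 00 00.
K' ⊕ ipad = 7d 36 36; K' ⊕ opad = 17 5c 5c.
m1: inner = H(7d 36 36 0f bd) = b5; tag = H(17 5c 5c b5) = 84
m2: inner = H(7d 36 36 f7 2e) = 0e; tag = H(17 5c 5c 0e) = dd ← matches
m3: inner = H(7d 36 36 16 52) = 51; tag = H(17 5c 5c 51) = 20
m4: inner = H(7d 36 36 7a 6e) = d1; tag = H(17 5c 5c d1) = a0

2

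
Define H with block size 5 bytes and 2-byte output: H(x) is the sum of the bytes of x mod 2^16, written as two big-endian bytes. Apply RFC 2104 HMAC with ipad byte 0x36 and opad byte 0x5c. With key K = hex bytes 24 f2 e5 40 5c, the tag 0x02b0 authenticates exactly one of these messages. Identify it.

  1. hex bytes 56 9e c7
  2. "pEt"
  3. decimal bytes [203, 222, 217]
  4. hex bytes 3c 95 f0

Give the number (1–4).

2

Key hex bytes 24 f2 e5 40 5c is exactly B = 5 bytes: K' = 24 f2 e5 40 5c.
K' ⊕ ipad = 12 c4 d3 76 6a; K' ⊕ opad = 78 ae b9 1c 00.
m1: inner = H(12 c4 d3 76 6a 56 9e c7) = 04 44; tag = H(78 ae b9 1c 00 04 44) = 0243
m2: inner = H(12 c4 d3 76 6a 70 45 74) = 03 b2; tag = H(78 ae b9 1c 00 03 b2) = 02b0 ← matches
m3: inner = H(12 c4 d3 76 6a cb de d9) = 05 0b; tag = H(78 ae b9 1c 00 05 0b) = 020b
m4: inner = H(12 c4 d3 76 6a 3c 95 f0) = 04 4a; tag = H(78 ae b9 1c 00 04 4a) = 0249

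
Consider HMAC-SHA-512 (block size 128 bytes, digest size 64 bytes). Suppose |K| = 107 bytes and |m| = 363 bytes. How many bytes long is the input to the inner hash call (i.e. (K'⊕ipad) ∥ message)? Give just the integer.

491

Key is 107 ≤ 128 bytes, zero-padded: |K'| = 128.
Inner input = (K'⊕ipad) ∥ m → 128 + 363 = 491 bytes.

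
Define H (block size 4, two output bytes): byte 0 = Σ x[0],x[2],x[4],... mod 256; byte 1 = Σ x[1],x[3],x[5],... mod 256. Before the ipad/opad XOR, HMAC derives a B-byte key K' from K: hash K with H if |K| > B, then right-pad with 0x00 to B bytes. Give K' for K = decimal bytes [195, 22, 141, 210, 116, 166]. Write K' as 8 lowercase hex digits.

c48e0000

|K| = 6 > B = 4, so first hash the key.
H(K): even-index sum = 452 mod 256 = 196; odd-index sum = 398 mod 256 = 142 → c4 8e.
Zero-pad H(K) = c4 8e to 4 bytes: K' = c4 8e 00 00.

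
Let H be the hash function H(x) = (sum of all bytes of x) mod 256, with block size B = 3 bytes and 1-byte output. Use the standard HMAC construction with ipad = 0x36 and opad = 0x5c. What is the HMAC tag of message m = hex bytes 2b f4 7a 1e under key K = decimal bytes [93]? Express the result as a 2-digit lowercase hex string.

47

Key decimal bytes [93] = 5d is 1 byte ≤ B = 3; zero-pad to 3 bytes: K' = 5d 00 00.
K' ⊕ ipad = 6b 36 36.  K' ⊕ opad = 01 5c 5c.
Inner input = (K'⊕ipad) ∥ m = 6b 36 36 ∥ 2b f4 7a 1e.
Inner hash: sum = 107+54+54+43+244+122+30 = 654; mod 256 = 142 → 8e.
Outer input = (K'⊕opad) ∥ inner = 01 5c 5c ∥ 8e.
Outer hash (tag): sum = 1+92+92+142 = 327; mod 256 = 71 → 47.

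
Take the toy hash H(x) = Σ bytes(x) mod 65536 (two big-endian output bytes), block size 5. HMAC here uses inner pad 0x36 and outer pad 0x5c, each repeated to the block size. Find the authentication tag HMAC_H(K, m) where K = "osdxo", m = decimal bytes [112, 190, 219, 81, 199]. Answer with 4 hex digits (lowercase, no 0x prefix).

01ad

Key "osdxo" = 6f 73 64 78 6f is exactly B = 5 bytes: K' = 6f 73 64 78 6f.
K' ⊕ ipad = 59 45 52 4e 59.  K' ⊕ opad = 33 2f 38 24 33.
Inner input = (K'⊕ipad) ∥ m = 59 45 52 4e 59 ∥ 70 be db 51 c7.
Inner hash: sum = 89+69+82+78+89+112+190+219+81+199 = 1208 → 04 b8.
Outer input = (K'⊕opad) ∥ inner = 33 2f 38 24 33 ∥ 04 b8.
Outer hash (tag): sum = 51+47+56+36+51+4+184 = 429 → 01 ad.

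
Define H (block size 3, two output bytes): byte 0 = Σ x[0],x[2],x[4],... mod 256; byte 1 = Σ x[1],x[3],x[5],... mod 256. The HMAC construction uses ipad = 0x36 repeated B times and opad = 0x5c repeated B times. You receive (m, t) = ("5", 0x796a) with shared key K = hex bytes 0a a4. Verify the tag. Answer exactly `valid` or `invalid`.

Key hex bytes 0a a4 is 2 bytes ≤ B = 3; zero-pad to 3 bytes: K' = 0a a4 00.
K' ⊕ ipad = 3c 92 36; K' ⊕ opad = 56 f8 5c.
Inner hash: even-index sum = 114 mod 256 = 114; odd-index sum = 199 mod 256 = 199 → 72 c7.
Outer hash (recomputed tag): even-index sum = 377 mod 256 = 121; odd-index sum = 362 mod 256 = 106 → 79 6a.
Recomputed tag = 796a; claimed = 796a → match.

valid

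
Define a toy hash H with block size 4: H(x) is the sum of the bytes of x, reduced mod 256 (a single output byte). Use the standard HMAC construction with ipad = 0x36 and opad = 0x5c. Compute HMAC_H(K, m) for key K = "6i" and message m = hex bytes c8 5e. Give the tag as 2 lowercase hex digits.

Key "6i" = 36 69 is 2 bytes ≤ B = 4; zero-pad to 4 bytes: K' = 36 69 00 00.
K' ⊕ ipad = 00 5f 36 36.  K' ⊕ opad = 6a 35 5c 5c.
Inner input = (K'⊕ipad) ∥ m = 00 5f 36 36 ∥ c8 5e.
Inner hash: sum = 0+95+54+54+200+94 = 497; mod 256 = 241 → f1.
Outer input = (K'⊕opad) ∥ inner = 6a 35 5c 5c ∥ f1.
Outer hash (tag): sum = 106+53+92+92+241 = 584; mod 256 = 72 → 48.

48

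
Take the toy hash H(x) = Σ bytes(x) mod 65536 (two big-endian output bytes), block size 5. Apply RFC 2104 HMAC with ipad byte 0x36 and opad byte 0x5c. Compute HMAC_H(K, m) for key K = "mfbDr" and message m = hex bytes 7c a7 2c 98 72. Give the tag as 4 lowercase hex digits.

0101

Key "mfbDr" = 6d 66 62 44 72 is exactly B = 5 bytes: K' = 6d 66 62 44 72.
K' ⊕ ipad = 5b 50 54 72 44.  K' ⊕ opad = 31 3a 3e 18 2e.
Inner input = (K'⊕ipad) ∥ m = 5b 50 54 72 44 ∥ 7c a7 2c 98 72.
Inner hash: sum = 91+80+84+114+68+124+167+44+152+114 = 1038 → 04 0e.
Outer input = (K'⊕opad) ∥ inner = 31 3a 3e 18 2e ∥ 04 0e.
Outer hash (tag): sum = 49+58+62+24+46+4+14 = 257 → 01 01.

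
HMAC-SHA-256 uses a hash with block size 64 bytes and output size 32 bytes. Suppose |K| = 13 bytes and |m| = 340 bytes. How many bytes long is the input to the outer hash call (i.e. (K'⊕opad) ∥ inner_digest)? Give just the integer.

96

Key is 13 ≤ 64 bytes, zero-padded: |K'| = 64.
Outer input = (K'⊕opad) ∥ H(inner) → 64 + 32 = 96 bytes.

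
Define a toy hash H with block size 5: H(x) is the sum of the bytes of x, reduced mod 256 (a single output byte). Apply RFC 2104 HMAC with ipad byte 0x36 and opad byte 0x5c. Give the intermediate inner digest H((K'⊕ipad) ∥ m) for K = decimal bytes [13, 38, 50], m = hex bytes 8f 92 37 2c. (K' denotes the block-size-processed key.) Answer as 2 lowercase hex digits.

3f

Key decimal bytes [13, 38, 50] = 0d 26 32 is 3 bytes ≤ B = 5; zero-pad to 5 bytes: K' = 0d 26 32 00 00.
K' ⊕ ipad = 3b 10 04 36 36.
Inner input = 3b 10 04 36 36 ∥ 8f 92 37 2c.
Inner hash: sum = 59+16+4+54+54+143+146+55+44 = 575; mod 256 = 63 → 3f.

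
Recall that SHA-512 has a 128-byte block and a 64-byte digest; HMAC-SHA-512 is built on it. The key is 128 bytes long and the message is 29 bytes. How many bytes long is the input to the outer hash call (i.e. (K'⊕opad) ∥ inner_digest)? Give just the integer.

192

Key is 128 ≤ 128 bytes, zero-padded: |K'| = 128.
Outer input = (K'⊕opad) ∥ H(inner) → 128 + 64 = 192 bytes.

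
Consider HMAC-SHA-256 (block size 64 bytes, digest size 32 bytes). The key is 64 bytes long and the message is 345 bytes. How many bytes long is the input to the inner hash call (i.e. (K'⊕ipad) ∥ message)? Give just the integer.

409

Key is 64 ≤ 64 bytes, zero-padded: |K'| = 64.
Inner input = (K'⊕ipad) ∥ m → 64 + 345 = 409 bytes.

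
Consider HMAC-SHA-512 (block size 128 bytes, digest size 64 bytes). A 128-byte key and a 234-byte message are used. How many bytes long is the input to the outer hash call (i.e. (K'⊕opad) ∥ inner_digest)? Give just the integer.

192

Key is 128 ≤ 128 bytes, zero-padded: |K'| = 128.
Outer input = (K'⊕opad) ∥ H(inner) → 128 + 64 = 192 bytes.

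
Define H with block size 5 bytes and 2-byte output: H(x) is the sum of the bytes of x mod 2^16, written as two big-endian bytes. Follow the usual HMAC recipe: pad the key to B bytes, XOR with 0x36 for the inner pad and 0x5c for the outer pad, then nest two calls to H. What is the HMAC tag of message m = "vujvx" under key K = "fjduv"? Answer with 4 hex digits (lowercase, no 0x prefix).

01c2

Key "fjduv" = 66 6a 64 75 76 is exactly B = 5 bytes: K' = 66 6a 64 75 76.
K' ⊕ ipad = 50 5c 52 43 40.  K' ⊕ opad = 3a 36 38 29 2a.
Inner input = (K'⊕ipad) ∥ m = 50 5c 52 43 40 ∥ 76 75 6a 76 78.
Inner hash: sum = 80+92+82+67+64+118+117+106+118+120 = 964 → 03 c4.
Outer input = (K'⊕opad) ∥ inner = 3a 36 38 29 2a ∥ 03 c4.
Outer hash (tag): sum = 58+54+56+41+42+3+196 = 450 → 01 c2.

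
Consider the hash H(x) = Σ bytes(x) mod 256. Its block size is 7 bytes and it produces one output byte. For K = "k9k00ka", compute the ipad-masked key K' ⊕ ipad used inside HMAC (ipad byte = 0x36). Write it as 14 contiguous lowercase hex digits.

5d0f5d06065d57

Key "k9k00ka" = 6b 39 6b 30 30 6b 61 is exactly B = 7 bytes: K' = 6b 39 6b 30 30 6b 61.
XOR each byte with 0x36: 6b⊕36=5d, 39⊕36=0f, 6b⊕36=5d, 30⊕36=06, 30⊕36=06, 6b⊕36=5d, 61⊕36=57.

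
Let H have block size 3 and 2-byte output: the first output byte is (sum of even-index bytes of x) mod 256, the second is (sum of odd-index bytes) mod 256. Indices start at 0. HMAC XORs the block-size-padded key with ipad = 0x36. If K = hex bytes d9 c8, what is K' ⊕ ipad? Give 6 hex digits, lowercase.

effe36

Key hex bytes d9 c8 is 2 bytes ≤ B = 3; zero-pad to 3 bytes: K' = d9 c8 00.
XOR each byte with 0x36: d9⊕36=ef, c8⊕36=fe, 00⊕36=36.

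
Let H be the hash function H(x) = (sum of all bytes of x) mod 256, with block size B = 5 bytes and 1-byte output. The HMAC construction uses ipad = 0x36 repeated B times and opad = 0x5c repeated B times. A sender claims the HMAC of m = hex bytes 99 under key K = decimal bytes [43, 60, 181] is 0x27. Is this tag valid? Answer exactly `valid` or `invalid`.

Key decimal bytes [43, 60, 181] = 2b 3c b5 is 3 bytes ≤ B = 5; zero-pad to 5 bytes: K' = 2b 3c b5 00 00.
K' ⊕ ipad = 1d 0a 83 36 36; K' ⊕ opad = 77 60 e9 5c 5c.
Inner hash: sum = 29+10+131+54+54+153 = 431; mod 256 = 175 → af.
Outer hash (recomputed tag): sum = 119+96+233+92+92+175 = 807; mod 256 = 39 → 27.
Recomputed tag = 27; claimed = 27 → match.

valid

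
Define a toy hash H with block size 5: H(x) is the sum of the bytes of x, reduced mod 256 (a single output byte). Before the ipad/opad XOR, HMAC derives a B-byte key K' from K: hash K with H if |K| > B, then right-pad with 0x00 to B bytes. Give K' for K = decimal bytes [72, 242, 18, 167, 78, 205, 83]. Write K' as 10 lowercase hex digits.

6100000000

|K| = 7 > B = 5, so first hash the key.
H(K): sum = 72+242+18+167+78+205+83 = 865; mod 256 = 97 → 61.
Zero-pad H(K) = 61 to 5 bytes: K' = 61 00 00 00 00.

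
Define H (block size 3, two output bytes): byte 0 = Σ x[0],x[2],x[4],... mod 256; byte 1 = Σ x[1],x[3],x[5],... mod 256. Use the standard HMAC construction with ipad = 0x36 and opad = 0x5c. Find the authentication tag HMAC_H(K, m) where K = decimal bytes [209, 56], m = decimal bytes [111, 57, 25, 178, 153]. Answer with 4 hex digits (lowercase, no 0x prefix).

Key decimal bytes [209, 56] = d1 38 is 2 bytes ≤ B = 3; zero-pad to 3 bytes: K' = d1 38 00.
K' ⊕ ipad = e7 0e 36.  K' ⊕ opad = 8d 64 5c.
Inner input = (K'⊕ipad) ∥ m = e7 0e 36 ∥ 6f 39 19 b2 99.
Inner hash: even-index sum = 520 mod 256 = 8; odd-index sum = 303 mod 256 = 47 → 08 2f.
Outer input = (K'⊕opad) ∥ inner = 8d 64 5c ∥ 08 2f.
Outer hash (tag): even-index sum = 280 mod 256 = 24; odd-index sum = 108 mod 256 = 108 → 18 6c.

186c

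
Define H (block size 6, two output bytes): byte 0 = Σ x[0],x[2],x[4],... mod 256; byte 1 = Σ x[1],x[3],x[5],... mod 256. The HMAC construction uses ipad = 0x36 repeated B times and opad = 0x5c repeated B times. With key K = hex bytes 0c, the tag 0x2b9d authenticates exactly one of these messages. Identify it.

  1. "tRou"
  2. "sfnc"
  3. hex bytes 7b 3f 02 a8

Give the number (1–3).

3

Key hex bytes 0c is 1 byte ≤ B = 6; zero-pad to 6 bytes: K' = 0c 00 00 00 00 00.
K' ⊕ ipad = 3a 36 36 36 36 36; K' ⊕ opad = 50 5c 5c 5c 5c 5c.
m1: inner = H(3a 36 36 36 36 36 74 52 6f 75) = 89 69; tag = H(50 5c 5c 5c 5c 5c 89 69) = 917d
m2: inner = H(3a 36 36 36 36 36 73 66 6e 63) = 87 6b; tag = H(50 5c 5c 5c 5c 5c 87 6b) = 8f7f
m3: inner = H(3a 36 36 36 36 36 7b 3f 02 a8) = 23 89; tag = H(50 5c 5c 5c 5c 5c 23 89) = 2b9d ← matches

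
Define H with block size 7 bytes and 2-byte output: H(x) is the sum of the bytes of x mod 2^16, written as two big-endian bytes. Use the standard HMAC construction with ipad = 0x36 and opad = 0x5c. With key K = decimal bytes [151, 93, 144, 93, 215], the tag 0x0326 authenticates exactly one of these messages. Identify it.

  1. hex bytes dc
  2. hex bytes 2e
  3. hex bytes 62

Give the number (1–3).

1

Key decimal bytes [151, 93, 144, 93, 215] = 97 5d 90 5d d7 is 5 bytes ≤ B = 7; zero-pad to 7 bytes: K' = 97 5d 90 5d d7 00 00.
K' ⊕ ipad = a1 6b a6 6b e1 36 36; K' ⊕ opad = cb 01 cc 01 8b 5c 5c.
m1: inner = H(a1 6b a6 6b e1 36 36 dc) = 04 46; tag = H(cb 01 cc 01 8b 5c 5c 04 46) = 0326 ← matches
m2: inner = H(a1 6b a6 6b e1 36 36 2e) = 03 98; tag = H(cb 01 cc 01 8b 5c 5c 03 98) = 0377
m3: inner = H(a1 6b a6 6b e1 36 36 62) = 03 cc; tag = H(cb 01 cc 01 8b 5c 5c 03 cc) = 03ab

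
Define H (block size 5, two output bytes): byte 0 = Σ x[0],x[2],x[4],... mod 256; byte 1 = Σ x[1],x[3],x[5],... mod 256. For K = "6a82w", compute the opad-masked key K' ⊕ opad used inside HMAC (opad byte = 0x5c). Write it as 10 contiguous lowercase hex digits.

Key "6a82w" = 36 61 38 32 77 is exactly B = 5 bytes: K' = 36 61 38 32 77.
XOR each byte with 0x5c: 36⊕5c=6a, 61⊕5c=3d, 38⊕5c=64, 32⊕5c=6e, 77⊕5c=2b.

6a3d646e2b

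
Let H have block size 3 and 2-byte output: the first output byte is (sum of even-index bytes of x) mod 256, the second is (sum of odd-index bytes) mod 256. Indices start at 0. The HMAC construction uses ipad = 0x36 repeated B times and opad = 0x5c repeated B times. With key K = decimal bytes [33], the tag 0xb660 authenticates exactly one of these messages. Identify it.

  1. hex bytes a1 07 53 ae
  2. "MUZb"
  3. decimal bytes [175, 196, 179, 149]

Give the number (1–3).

Key decimal bytes [33] = 21 is 1 byte ≤ B = 3; zero-pad to 3 bytes: K' = 21 00 00.
K' ⊕ ipad = 17 36 36; K' ⊕ opad = 7d 5c 5c.
m1: inner = H(17 36 36 a1 07 53 ae) = 02 2a; tag = H(7d 5c 5c 02 2a) = 035e
m2: inner = H(17 36 36 4d 55 5a 62) = 04 dd; tag = H(7d 5c 5c 04 dd) = b660 ← matches
m3: inner = H(17 36 36 af c4 b3 95) = a6 98; tag = H(7d 5c 5c a6 98) = 7102

2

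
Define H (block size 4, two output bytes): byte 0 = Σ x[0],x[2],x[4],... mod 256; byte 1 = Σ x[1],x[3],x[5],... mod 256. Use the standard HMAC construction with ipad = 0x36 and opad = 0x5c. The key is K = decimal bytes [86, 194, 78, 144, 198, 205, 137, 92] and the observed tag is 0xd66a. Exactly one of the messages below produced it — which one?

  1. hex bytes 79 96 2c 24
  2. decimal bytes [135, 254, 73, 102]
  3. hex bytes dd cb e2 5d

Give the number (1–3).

2

Key decimal bytes [86, 194, 78, 144, 198, 205, 137, 92] = 56 c2 4e 90 c6 cd 89 5c is 8 bytes > B = 4, so hash it first: H(key) = f3 7b, then zero-pad to 4 bytes: K' = f3 7b 00 00.
K' ⊕ ipad = c5 4d 36 36; K' ⊕ opad = af 27 5c 5c.
m1: inner = H(c5 4d 36 36 79 96 2c 24) = a0 3d; tag = H(af 27 5c 5c a0 3d) = abc0
m2: inner = H(c5 4d 36 36 87 fe 49 66) = cb e7; tag = H(af 27 5c 5c cb e7) = d66a ← matches
m3: inner = H(c5 4d 36 36 dd cb e2 5d) = ba ab; tag = H(af 27 5c 5c ba ab) = c52e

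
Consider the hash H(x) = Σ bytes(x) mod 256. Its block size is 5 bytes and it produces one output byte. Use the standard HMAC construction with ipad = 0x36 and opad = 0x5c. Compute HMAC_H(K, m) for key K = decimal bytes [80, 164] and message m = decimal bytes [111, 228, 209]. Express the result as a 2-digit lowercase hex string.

d6

Key decimal bytes [80, 164] = 50 a4 is 2 bytes ≤ B = 5; zero-pad to 5 bytes: K' = 50 a4 00 00 00.
K' ⊕ ipad = 66 92 36 36 36.  K' ⊕ opad = 0c f8 5c 5c 5c.
Inner input = (K'⊕ipad) ∥ m = 66 92 36 36 36 ∥ 6f e4 d1.
Inner hash: sum = 102+146+54+54+54+111+228+209 = 958; mod 256 = 190 → be.
Outer input = (K'⊕opad) ∥ inner = 0c f8 5c 5c 5c ∥ be.
Outer hash (tag): sum = 12+248+92+92+92+190 = 726; mod 256 = 214 → d6.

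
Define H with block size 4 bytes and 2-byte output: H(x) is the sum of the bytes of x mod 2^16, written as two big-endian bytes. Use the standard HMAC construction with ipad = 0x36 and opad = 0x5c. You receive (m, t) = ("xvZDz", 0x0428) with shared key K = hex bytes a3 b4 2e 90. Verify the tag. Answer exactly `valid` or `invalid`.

invalid

Key hex bytes a3 b4 2e 90 is exactly B = 4 bytes: K' = a3 b4 2e 90.
K' ⊕ ipad = 95 82 18 a6; K' ⊕ opad = ff e8 72 cc.
Inner hash: sum = 149+130+24+166+120+118+90+68+122 = 987 → 03 db.
Outer hash (recomputed tag): sum = 255+232+114+204+3+219 = 1027 → 04 03.
Recomputed tag = 0403; claimed = 0428 → mismatch.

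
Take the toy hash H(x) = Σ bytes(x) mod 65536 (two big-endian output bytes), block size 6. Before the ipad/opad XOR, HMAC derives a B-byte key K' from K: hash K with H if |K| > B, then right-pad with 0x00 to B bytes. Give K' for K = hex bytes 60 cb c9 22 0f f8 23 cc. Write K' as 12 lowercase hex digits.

|K| = 8 > B = 6, so first hash the key.
H(K): sum = 96+203+201+34+15+248+35+204 = 1036 → 04 0c.
Zero-pad H(K) = 04 0c to 6 bytes: K' = 04 0c 00 00 00 00.

040c00000000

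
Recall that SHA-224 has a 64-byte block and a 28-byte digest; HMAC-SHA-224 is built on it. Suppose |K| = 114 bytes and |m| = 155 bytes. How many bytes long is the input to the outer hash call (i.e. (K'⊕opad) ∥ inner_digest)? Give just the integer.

Key is 114 > 64 bytes, so it is hashed to 28 bytes then zero-padded to 64: |K'| = 64.
Outer input = (K'⊕opad) ∥ H(inner) → 64 + 28 = 92 bytes.

92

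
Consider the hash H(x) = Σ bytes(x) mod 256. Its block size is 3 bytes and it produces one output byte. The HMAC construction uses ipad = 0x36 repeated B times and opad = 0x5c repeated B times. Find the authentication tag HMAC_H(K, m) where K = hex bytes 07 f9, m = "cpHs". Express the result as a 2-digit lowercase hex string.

20

Key hex bytes 07 f9 is 2 bytes ≤ B = 3; zero-pad to 3 bytes: K' = 07 f9 00.
K' ⊕ ipad = 31 cf 36.  K' ⊕ opad = 5b a5 5c.
Inner input = (K'⊕ipad) ∥ m = 31 cf 36 ∥ 63 70 48 73.
Inner hash: sum = 49+207+54+99+112+72+115 = 708; mod 256 = 196 → c4.
Outer input = (K'⊕opad) ∥ inner = 5b a5 5c ∥ c4.
Outer hash (tag): sum = 91+165+92+196 = 544; mod 256 = 32 → 20.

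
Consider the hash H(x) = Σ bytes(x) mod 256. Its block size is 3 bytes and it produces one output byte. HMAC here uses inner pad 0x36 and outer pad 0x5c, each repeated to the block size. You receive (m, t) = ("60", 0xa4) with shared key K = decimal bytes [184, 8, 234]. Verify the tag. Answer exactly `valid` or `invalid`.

Key decimal bytes [184, 8, 234] = b8 08 ea is exactly B = 3 bytes: K' = b8 08 ea.
K' ⊕ ipad = 8e 3e dc; K' ⊕ opad = e4 54 b6.
Inner hash: sum = 142+62+220+54+48 = 526; mod 256 = 14 → 0e.
Outer hash (recomputed tag): sum = 228+84+182+14 = 508; mod 256 = 252 → fc.
Recomputed tag = fc; claimed = a4 → mismatch.

invalid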